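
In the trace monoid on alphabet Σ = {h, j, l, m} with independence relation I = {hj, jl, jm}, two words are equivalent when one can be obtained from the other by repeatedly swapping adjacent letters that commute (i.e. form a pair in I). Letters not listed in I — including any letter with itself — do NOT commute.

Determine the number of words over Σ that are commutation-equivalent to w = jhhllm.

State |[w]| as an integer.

6

piece 0:j — minimal
piece 1:h — minimal
piece 2:h rests on {1:h}
piece 3:l rests on {2:h}
piece 4:l rests on {3:l}
piece 5:m rests on {4:l}
minimal pieces: {0:j, 1:h}
ways to finish when only these pieces remain (= sum over removing one remaining piece with nothing left below it):
  1 left: {0}→1  {5}→1
  2 left: {0,5}→2  {4,5}→1
  3 left: {0,4,5}→3  {3,4,5}→1
  4 left: {0,3,4,5}→4  {2,3,4,5}→1
  placing 0:j first → 1 extensions
  placing 1:h first → 5 extensions
total linear extensions = 6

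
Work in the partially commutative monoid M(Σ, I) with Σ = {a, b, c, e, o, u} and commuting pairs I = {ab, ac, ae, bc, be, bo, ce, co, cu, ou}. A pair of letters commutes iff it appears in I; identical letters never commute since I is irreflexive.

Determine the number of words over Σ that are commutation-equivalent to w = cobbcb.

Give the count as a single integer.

drop 0:c onto floor
drop 1:o onto floor
drop 2:b onto floor
drop 3:b onto {2:b}
drop 4:c onto {0:c}
drop 5:b onto {3:b}
ground layer = {0:c, 1:o, 2:b}
drop-orders for the pieces not yet dropped (sum over which currently-grounded one goes next):
  1 to go: {1} 1  {4} 1  {5} 1
  2 to go: {0,4} 1  {1,4} 2  {1,5} 2  {3,5} 1  {4,5} 2
  3 to go: {0,1,4} 3  {0,4,5} 3  {1,3,5} 3  {1,4,5} 6  {2,3,5} 1  {3,4,5} 3
  4 to go: {0,1,4,5} 12  {0,3,4,5} 6  {1,2,3,5} 4  {1,3,4,5} 12  {2,3,4,5} 4
  if 0:c drops first: 20 orders
  if 1:o drops first: 10 orders
  if 2:b drops first: 30 orders
heap linearizations: 60

60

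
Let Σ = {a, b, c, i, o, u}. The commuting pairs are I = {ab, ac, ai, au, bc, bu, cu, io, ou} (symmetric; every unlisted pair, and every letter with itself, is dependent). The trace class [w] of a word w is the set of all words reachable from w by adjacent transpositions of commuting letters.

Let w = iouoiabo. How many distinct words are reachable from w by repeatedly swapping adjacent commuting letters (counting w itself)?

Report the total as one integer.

30

piece 0:i — minimal
piece 1:o — minimal
piece 2:u rests on {0:i}
piece 3:o rests on {1:o}
piece 4:i rests on {2:u}
piece 5:a rests on {3:o}
piece 6:b rests on {3:o, 4:i}
piece 7:o rests on {5:a, 6:b}
minimal pieces: {0:i, 1:o}
ways to finish when only these pieces remain (= sum over removing one remaining piece with nothing left below it):
  1 left: {7}→1
  2 left: {5,7}→1  {6,7}→1
  3 left: {4,6,7}→1  {5,6,7}→2
  4 left: {2,4,6,7}→1  {3,5,6,7}→2  {4,5,6,7}→3
  5 left: {0,2,4,6,7}→1  {1,3,5,6,7}→2  {2,4,5,6,7}→4  {3,4,5,6,7}→5
  6 left: {0,2,4,5,6,7}→5  {1,3,4,5,6,7}→7  {2,3,4,5,6,7}→9
  placing 0:i first → 16 extensions
  placing 1:o first → 14 extensions
total linear extensions = 30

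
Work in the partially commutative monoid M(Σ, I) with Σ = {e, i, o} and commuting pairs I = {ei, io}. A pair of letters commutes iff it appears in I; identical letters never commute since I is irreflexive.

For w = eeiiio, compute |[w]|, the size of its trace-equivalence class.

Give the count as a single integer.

0(e) covers ∅
1(e) covers 0:e
2(i) covers ∅
3(i) covers 2:i
4(i) covers 3:i
5(o) covers 1:e
floor of heap: 0:e, 2:i
completions by unplaced set U, small U first (add the entries for U minus each lowest piece of U):
  |U|=1: {4}:1  {5}:1
  |U|=2: {1,5}:1  {3,4}:1  {4,5}:2
  |U|=3: {0,1,5}:1  {1,4,5}:3  {2,3,4}:1  {3,4,5}:3
  |U|=4: {0,1,4,5}:4  {1,3,4,5}:6  {2,3,4,5}:4
  start at 0(e): 10
  start at 2(i): 10
sum over floor = 20

20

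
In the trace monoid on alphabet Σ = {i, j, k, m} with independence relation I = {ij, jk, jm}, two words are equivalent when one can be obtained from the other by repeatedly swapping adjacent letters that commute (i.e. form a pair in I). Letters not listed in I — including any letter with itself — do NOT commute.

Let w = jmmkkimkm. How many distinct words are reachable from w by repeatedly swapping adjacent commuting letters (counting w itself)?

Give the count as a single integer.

9

drop 0:j onto floor
drop 1:m onto floor
drop 2:m onto {1:m}
drop 3:k onto {2:m}
drop 4:k onto {3:k}
drop 5:i onto {4:k}
drop 6:m onto {5:i}
drop 7:k onto {6:m}
drop 8:m onto {7:k}
ground layer = {0:j, 1:m}
drop-orders for the pieces not yet dropped (sum over which currently-grounded one goes next):
  1 to go: {0} 1  {8} 1
  2 to go: {0,8} 2  {7,8} 1
  3 to go: {0,7,8} 3  {6,7,8} 1
  4 to go: {0,6,7,8} 4  {5,6,7,8} 1
  5 to go: {0,5,6,7,8} 5  {4,5,6,7,8} 1
  6 to go: {0,4,5,6,7,8} 6  {3,4,5,6,7,8} 1
  7 to go: {0,3,4,5,6,7,8} 7  {2,3,4,5,6,7,8} 1
  if 0:j drops first: 1 orders
  if 1:m drops first: 8 orders
heap linearizations: 9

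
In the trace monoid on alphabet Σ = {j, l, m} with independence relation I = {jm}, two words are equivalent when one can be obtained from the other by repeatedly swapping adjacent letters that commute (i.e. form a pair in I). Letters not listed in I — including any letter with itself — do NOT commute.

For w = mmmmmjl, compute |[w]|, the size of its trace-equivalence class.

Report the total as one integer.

#0=m has no predecessor
#1=m depends on [0:m]
#2=m depends on [1:m]
#3=m depends on [2:m]
#4=m depends on [3:m]
#5=j has no predecessor
#6=l depends on [4:m, 5:j]
sources: [0:m, 5:j]
N(rest) = Σ N(rest − s) over sources s of rest; N(one piece) = 1:
  size 1 → [6]=1
  size 2 → [4,6]=1  [5,6]=1
  size 3 → [3,4,6]=1  [4,5,6]=2
  size 4 → [2,3,4,6]=1  [3,4,5,6]=3
  size 5 → [1,2,3,4,6]=1  [2,3,4,5,6]=4
  first=0(m) contributes 5
  first=5(j) contributes 1
|[w]| = 6

6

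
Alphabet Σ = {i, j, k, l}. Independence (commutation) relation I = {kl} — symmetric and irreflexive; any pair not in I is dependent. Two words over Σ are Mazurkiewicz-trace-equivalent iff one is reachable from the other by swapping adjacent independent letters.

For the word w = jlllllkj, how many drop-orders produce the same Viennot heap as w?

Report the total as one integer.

0(j) covers ∅
1(l) covers 0:j
2(l) covers 1:l
3(l) covers 2:l
4(l) covers 3:l
5(l) covers 4:l
6(k) covers 0:j
7(j) covers 5:l, 6:k
floor of heap: 0:j
completions by unplaced set U, small U first (add the entries for U minus each lowest piece of U):
  |U|=1: {7}:1
  |U|=2: {5,7}:1  {6,7}:1
  |U|=3: {4,5,7}:1  {5,6,7}:2
  |U|=4: {3,4,5,7}:1  {4,5,6,7}:3
  |U|=5: {2,3,4,5,7}:1  {3,4,5,6,7}:4
  |U|=6: {1,2,3,4,5,7}:1  {2,3,4,5,6,7}:5
  start at 0(j): 6

6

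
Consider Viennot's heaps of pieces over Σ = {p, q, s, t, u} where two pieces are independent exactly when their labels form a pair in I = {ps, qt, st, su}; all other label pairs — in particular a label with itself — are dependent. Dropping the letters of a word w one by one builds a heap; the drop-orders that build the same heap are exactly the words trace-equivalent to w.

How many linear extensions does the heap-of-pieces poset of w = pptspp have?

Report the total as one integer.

#0=p has no predecessor
#1=p depends on [0:p]
#2=t depends on [1:p]
#3=s has no predecessor
#4=p depends on [2:t]
#5=p depends on [4:p]
sources: [0:p, 3:s]
N(rest) = Σ N(rest − s) over sources s of rest; N(one piece) = 1:
  size 1 → [3]=1  [5]=1
  size 2 → [3,5]=2  [4,5]=1
  size 3 → [2,4,5]=1  [3,4,5]=3
  size 4 → [1,2,4,5]=1  [2,3,4,5]=4
  first=0(p) contributes 5
  first=3(s) contributes 1
|[w]| = 6

6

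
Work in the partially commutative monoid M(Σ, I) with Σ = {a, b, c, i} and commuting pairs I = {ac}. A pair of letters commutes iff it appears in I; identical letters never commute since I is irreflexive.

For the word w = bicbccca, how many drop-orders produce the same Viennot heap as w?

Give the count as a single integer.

4

drop 0:b onto floor
drop 1:i onto {0:b}
drop 2:c onto {1:i}
drop 3:b onto {2:c}
drop 4:c onto {3:b}
drop 5:c onto {4:c}
drop 6:c onto {5:c}
drop 7:a onto {3:b}
ground layer = {0:b}
drop-orders for the pieces not yet dropped (sum over which currently-grounded one goes next):
  1 to go: {6} 1  {7} 1
  2 to go: {5,6} 1  {6,7} 2
  3 to go: {4,5,6} 1  {5,6,7} 3
  4 to go: {4,5,6,7} 4
  5 to go: {3,4,5,6,7} 4
  6 to go: {2,3,4,5,6,7} 4
  if 0:b drops first: 4 orders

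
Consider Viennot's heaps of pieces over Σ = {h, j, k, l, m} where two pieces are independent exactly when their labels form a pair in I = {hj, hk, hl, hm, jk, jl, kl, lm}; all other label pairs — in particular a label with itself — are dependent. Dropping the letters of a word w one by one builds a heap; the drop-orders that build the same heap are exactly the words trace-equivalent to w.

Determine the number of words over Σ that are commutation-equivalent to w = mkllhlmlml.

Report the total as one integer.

1260

0(m) covers ∅
1(k) covers 0:m
2(l) covers ∅
3(l) covers 2:l
4(h) covers ∅
5(l) covers 3:l
6(m) covers 1:k
7(l) covers 5:l
8(m) covers 6:m
9(l) covers 7:l
floor of heap: 0:m, 2:l, 4:h
completions by unplaced set U, small U first (add the entries for U minus each lowest piece of U):
  |U|=1: {4}:1  {8}:1  {9}:1
  |U|=2: {4,8}:2  {4,9}:2  {6,8}:1  {7,9}:1  {8,9}:2
  |U|=3: {1,6,8}:1  {4,6,8}:3  {4,7,9}:3  {4,8,9}:6  {5,7,9}:1  {6,8,9}:3  {7,8,9}:3
  |U|=4: {0,1,6,8}:1  {1,4,6,8}:4  {1,6,8,9}:4  {3,5,7,9}:1  {4,5,7,9}:4  {4,6,8,9}:12  {4,7,8,9}:12  {5,7,8,9}:4  {6,7,8,9}:6
  |U|=5: {0,1,4,6,8}:5  {0,1,6,8,9}:5  {1,4,6,8,9}:20  {1,6,7,8,9}:10  {2,3,5,7,9}:1  {3,4,5,7,9}:5  {3,5,7,8,9}:5  {4,5,7,8,9}:20  {4,6,7,8,9}:30  {5,6,7,8,9}:10
  |U|=6: {0,1,4,6,8,9}:30  {0,1,6,7,8,9}:15  {1,4,6,7,8,9}:60  {1,5,6,7,8,9}:20  {2,3,4,5,7,9}:6  {2,3,5,7,8,9}:6  {3,4,5,7,8,9}:30  {3,5,6,7,8,9}:15  {4,5,6,7,8,9}:60
  |U|=7: {0,1,4,6,7,8,9}:105  {0,1,5,6,7,8,9}:35  {1,3,5,6,7,8,9}:35  {1,4,5,6,7,8,9}:140  {2,3,4,5,7,8,9}:42  {2,3,5,6,7,8,9}:21  {3,4,5,6,7,8,9}:105
  |U|=8: {0,1,3,5,6,7,8,9}:70  {0,1,4,5,6,7,8,9}:280  {1,2,3,5,6,7,8,9}:56  {1,3,4,5,6,7,8,9}:280  {2,3,4,5,6,7,8,9}:168
  start at 0(m): 504
  start at 2(l): 630
  start at 4(h): 126
sum over floor = 1260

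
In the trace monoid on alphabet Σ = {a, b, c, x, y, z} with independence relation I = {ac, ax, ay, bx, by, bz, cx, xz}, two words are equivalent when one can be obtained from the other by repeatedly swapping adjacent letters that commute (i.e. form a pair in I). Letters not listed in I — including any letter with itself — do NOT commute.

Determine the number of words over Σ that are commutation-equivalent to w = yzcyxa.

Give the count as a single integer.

drop 0:y onto floor
drop 1:z onto {0:y}
drop 2:c onto {1:z}
drop 3:y onto {2:c}
drop 4:x onto {3:y}
drop 5:a onto {1:z}
ground layer = {0:y}
drop-orders for the pieces not yet dropped (sum over which currently-grounded one goes next):
  1 to go: {4} 1  {5} 1
  2 to go: {3,4} 1  {4,5} 2
  3 to go: {2,3,4} 1  {3,4,5} 3
  4 to go: {2,3,4,5} 4
  if 0:y drops first: 4 orders

4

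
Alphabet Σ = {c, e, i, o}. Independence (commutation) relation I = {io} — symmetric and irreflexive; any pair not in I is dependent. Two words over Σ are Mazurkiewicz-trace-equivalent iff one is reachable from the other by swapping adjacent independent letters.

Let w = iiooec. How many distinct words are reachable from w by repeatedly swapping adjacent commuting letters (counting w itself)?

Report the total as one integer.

drop 0:i onto floor
drop 1:i onto {0:i}
drop 2:o onto floor
drop 3:o onto {2:o}
drop 4:e onto {1:i, 3:o}
drop 5:c onto {4:e}
ground layer = {0:i, 2:o}
drop-orders for the pieces not yet dropped (sum over which currently-grounded one goes next):
  1 to go: {5} 1
  2 to go: {4,5} 1
  3 to go: {1,4,5} 1  {3,4,5} 1
  4 to go: {0,1,4,5} 1  {1,3,4,5} 2  {2,3,4,5} 1
  if 0:i drops first: 3 orders
  if 2:o drops first: 3 orders
heap linearizations: 6

6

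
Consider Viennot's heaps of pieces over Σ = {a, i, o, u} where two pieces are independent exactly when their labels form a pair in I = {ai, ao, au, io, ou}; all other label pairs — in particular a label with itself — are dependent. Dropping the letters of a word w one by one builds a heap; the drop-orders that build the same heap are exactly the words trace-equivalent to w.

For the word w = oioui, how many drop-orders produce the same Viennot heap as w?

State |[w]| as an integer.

10

0(o) covers ∅
1(i) covers ∅
2(o) covers 0:o
3(u) covers 1:i
4(i) covers 3:u
floor of heap: 0:o, 1:i
completions by unplaced set U, small U first (add the entries for U minus each lowest piece of U):
  |U|=1: {2}:1  {4}:1
  |U|=2: {0,2}:1  {2,4}:2  {3,4}:1
  |U|=3: {0,2,4}:3  {1,3,4}:1  {2,3,4}:3
  start at 0(o): 4
  start at 1(i): 6
sum over floor = 10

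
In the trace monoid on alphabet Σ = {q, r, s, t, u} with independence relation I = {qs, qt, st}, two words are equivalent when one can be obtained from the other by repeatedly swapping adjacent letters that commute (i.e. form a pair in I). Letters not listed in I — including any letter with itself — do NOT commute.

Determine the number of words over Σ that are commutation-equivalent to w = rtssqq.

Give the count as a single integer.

piece 0:r — minimal
piece 1:t rests on {0:r}
piece 2:s rests on {0:r}
piece 3:s rests on {2:s}
piece 4:q rests on {0:r}
piece 5:q rests on {4:q}
minimal pieces: {0:r}
ways to finish when only these pieces remain (= sum over removing one remaining piece with nothing left below it):
  1 left: {1}→1  {3}→1  {5}→1
  2 left: {1,3}→2  {1,5}→2  {2,3}→1  {3,5}→2  {4,5}→1
  3 left: {1,2,3}→3  {1,3,5}→6  {1,4,5}→3  {2,3,5}→3  {3,4,5}→3
  4 left: {1,2,3,5}→12  {1,3,4,5}→12  {2,3,4,5}→6
  placing 0:r first → 30 extensions

30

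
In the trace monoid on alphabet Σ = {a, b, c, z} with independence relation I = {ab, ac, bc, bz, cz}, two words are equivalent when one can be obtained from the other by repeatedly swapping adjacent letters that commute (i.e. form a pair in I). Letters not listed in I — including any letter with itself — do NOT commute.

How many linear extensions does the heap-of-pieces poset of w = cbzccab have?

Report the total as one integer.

piece 0:c — minimal
piece 1:b — minimal
piece 2:z — minimal
piece 3:c rests on {0:c}
piece 4:c rests on {3:c}
piece 5:a rests on {2:z}
piece 6:b rests on {1:b}
minimal pieces: {0:c, 1:b, 2:z}
ways to finish when only these pieces remain (= sum over removing one remaining piece with nothing left below it):
  1 left: {4}→1  {5}→1  {6}→1
  2 left: {1,6}→1  {2,5}→1  {3,4}→1  {4,5}→2  {4,6}→2  {5,6}→2
  3 left: {0,3,4}→1  {1,4,6}→3  {1,5,6}→3  {2,4,5}→3  {2,5,6}→3  {3,4,5}→3  {3,4,6}→3  {4,5,6}→6
  4 left: {0,3,4,5}→4  {0,3,4,6}→4  {1,2,5,6}→6  {1,3,4,6}→6  {1,4,5,6}→12  {2,3,4,5}→6  {2,4,5,6}→12  {3,4,5,6}→12
  5 left: {0,1,3,4,6}→10  {0,2,3,4,5}→10  {0,3,4,5,6}→20  {1,2,4,5,6}→30  {1,3,4,5,6}→30  {2,3,4,5,6}→30
  placing 0:c first → 90 extensions
  placing 1:b first → 60 extensions
  placing 2:z first → 60 extensions
total linear extensions = 210

210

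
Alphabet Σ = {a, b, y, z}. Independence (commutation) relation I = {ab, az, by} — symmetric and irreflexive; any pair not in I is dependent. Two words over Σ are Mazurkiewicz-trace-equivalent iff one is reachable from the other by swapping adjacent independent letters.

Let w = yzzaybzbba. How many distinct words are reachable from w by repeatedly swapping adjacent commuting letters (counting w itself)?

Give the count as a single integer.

31

drop 0:y onto floor
drop 1:z onto {0:y}
drop 2:z onto {1:z}
drop 3:a onto {0:y}
drop 4:y onto {2:z, 3:a}
drop 5:b onto {2:z}
drop 6:z onto {4:y, 5:b}
drop 7:b onto {6:z}
drop 8:b onto {7:b}
drop 9:a onto {4:y}
ground layer = {0:y}
drop-orders for the pieces not yet dropped (sum over which currently-grounded one goes next):
  1 to go: {8} 1  {9} 1
  2 to go: {7,8} 1  {8,9} 2
  3 to go: {6,7,8} 1  {7,8,9} 3
  4 to go: {5,6,7,8} 1  {6,7,8,9} 4
  5 to go: {4,6,7,8,9} 4  {5,6,7,8,9} 5
  6 to go: {3,4,6,7,8,9} 4  {4,5,6,7,8,9} 9
  7 to go: {2,4,5,6,7,8,9} 9  {3,4,5,6,7,8,9} 13
  8 to go: {1,2,4,5,6,7,8,9} 9  {2,3,4,5,6,7,8,9} 22
  if 0:y drops first: 31 orders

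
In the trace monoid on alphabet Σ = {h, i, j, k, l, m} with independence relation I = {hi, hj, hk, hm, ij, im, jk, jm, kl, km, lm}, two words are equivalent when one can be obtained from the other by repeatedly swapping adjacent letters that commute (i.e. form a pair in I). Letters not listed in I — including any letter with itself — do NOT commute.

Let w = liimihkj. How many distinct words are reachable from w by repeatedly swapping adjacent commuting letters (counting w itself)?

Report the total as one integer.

240

piece 0:l — minimal
piece 1:i rests on {0:l}
piece 2:i rests on {1:i}
piece 3:m — minimal
piece 4:i rests on {2:i}
piece 5:h rests on {0:l}
piece 6:k rests on {4:i}
piece 7:j rests on {0:l}
minimal pieces: {0:l, 3:m}
ways to finish when only these pieces remain (= sum over removing one remaining piece with nothing left below it):
  1 left: {3}→1  {5}→1  {6}→1  {7}→1
  2 left: {3,5}→2  {3,6}→2  {3,7}→2  {4,6}→1  {5,6}→2  {5,7}→2  {6,7}→2
  3 left: {2,4,6}→1  {3,4,6}→3  {3,5,6}→6  {3,5,7}→6  {3,6,7}→6  {4,5,6}→3  {4,6,7}→3  {5,6,7}→6
  4 left: {1,2,4,6}→1  {2,3,4,6}→4  {2,4,5,6}→4  {2,4,6,7}→4  {3,4,5,6}→12  {3,4,6,7}→12  {3,5,6,7}→24  {4,5,6,7}→12
  5 left: {1,2,3,4,6}→5  {1,2,4,5,6}→5  {1,2,4,6,7}→5  {2,3,4,5,6}→20  {2,3,4,6,7}→20  {2,4,5,6,7}→20  {3,4,5,6,7}→60
  6 left: {1,2,3,4,5,6}→30  {1,2,3,4,6,7}→30  {1,2,4,5,6,7}→30  {2,3,4,5,6,7}→120
  placing 0:l first → 210 extensions
  placing 3:m first → 30 extensions
total linear extensions = 240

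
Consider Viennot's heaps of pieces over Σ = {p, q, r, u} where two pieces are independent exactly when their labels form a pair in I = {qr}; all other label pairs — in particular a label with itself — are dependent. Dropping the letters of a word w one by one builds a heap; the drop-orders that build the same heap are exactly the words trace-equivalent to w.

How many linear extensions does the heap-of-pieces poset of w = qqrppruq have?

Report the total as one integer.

3

drop 0:q onto floor
drop 1:q onto {0:q}
drop 2:r onto floor
drop 3:p onto {1:q, 2:r}
drop 4:p onto {3:p}
drop 5:r onto {4:p}
drop 6:u onto {5:r}
drop 7:q onto {6:u}
ground layer = {0:q, 2:r}
drop-orders for the pieces not yet dropped (sum over which currently-grounded one goes next):
  1 to go: {7} 1
  2 to go: {6,7} 1
  3 to go: {5,6,7} 1
  4 to go: {4,5,6,7} 1
  5 to go: {3,4,5,6,7} 1
  6 to go: {1,3,4,5,6,7} 1  {2,3,4,5,6,7} 1
  if 0:q drops first: 2 orders
  if 2:r drops first: 1 orders
heap linearizations: 3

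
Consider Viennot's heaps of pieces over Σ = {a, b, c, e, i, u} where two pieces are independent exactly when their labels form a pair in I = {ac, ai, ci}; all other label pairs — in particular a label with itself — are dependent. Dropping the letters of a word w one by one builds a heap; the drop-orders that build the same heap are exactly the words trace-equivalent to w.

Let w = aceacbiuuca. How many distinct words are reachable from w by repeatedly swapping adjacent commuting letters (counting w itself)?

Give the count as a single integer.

8

#0=a has no predecessor
#1=c has no predecessor
#2=e depends on [0:a, 1:c]
#3=a depends on [2:e]
#4=c depends on [2:e]
#5=b depends on [3:a, 4:c]
#6=i depends on [5:b]
#7=u depends on [6:i]
#8=u depends on [7:u]
#9=c depends on [8:u]
#10=a depends on [8:u]
sources: [0:a, 1:c]
N(rest) = Σ N(rest − s) over sources s of rest; N(one piece) = 1:
  size 1 → [9]=1  [10]=1
  size 2 → [9,10]=2
  size 3 → [8,9,10]=2
  size 4 → [7,8,9,10]=2
  size 5 → [6,7,8,9,10]=2
  size 6 → [5,6,7,8,9,10]=2
  size 7 → [3,5,6,7,8,9,10]=2  [4,5,6,7,8,9,10]=2
  size 8 → [3,4,5,6,7,8,9,10]=4
  size 9 → [2,3,4,5,6,7,8,9,10]=4
  first=0(a) contributes 4
  first=1(c) contributes 4
|[w]| = 8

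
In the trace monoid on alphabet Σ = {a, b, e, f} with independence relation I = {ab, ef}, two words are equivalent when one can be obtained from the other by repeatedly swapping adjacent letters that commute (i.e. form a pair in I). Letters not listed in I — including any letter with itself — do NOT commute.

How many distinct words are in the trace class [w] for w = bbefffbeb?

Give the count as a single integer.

4

0(b) covers ∅
1(b) covers 0:b
2(e) covers 1:b
3(f) covers 1:b
4(f) covers 3:f
5(f) covers 4:f
6(b) covers 2:e, 5:f
7(e) covers 6:b
8(b) covers 7:e
floor of heap: 0:b
completions by unplaced set U, small U first (add the entries for U minus each lowest piece of U):
  |U|=1: {8}:1
  |U|=2: {7,8}:1
  |U|=3: {6,7,8}:1
  |U|=4: {2,6,7,8}:1  {5,6,7,8}:1
  |U|=5: {2,5,6,7,8}:2  {4,5,6,7,8}:1
  |U|=6: {2,4,5,6,7,8}:3  {3,4,5,6,7,8}:1
  |U|=7: {2,3,4,5,6,7,8}:4
  start at 0(b): 4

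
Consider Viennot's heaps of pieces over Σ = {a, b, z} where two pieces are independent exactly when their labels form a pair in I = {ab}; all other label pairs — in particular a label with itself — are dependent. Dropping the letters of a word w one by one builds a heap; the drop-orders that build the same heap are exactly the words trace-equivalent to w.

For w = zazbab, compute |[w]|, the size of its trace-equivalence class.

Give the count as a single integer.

3

#0=z has no predecessor
#1=a depends on [0:z]
#2=z depends on [1:a]
#3=b depends on [2:z]
#4=a depends on [2:z]
#5=b depends on [3:b]
sources: [0:z]
N(rest) = Σ N(rest − s) over sources s of rest; N(one piece) = 1:
  size 1 → [4]=1  [5]=1
  size 2 → [3,5]=1  [4,5]=2
  size 3 → [3,4,5]=3
  size 4 → [2,3,4,5]=3
  first=0(z) contributes 3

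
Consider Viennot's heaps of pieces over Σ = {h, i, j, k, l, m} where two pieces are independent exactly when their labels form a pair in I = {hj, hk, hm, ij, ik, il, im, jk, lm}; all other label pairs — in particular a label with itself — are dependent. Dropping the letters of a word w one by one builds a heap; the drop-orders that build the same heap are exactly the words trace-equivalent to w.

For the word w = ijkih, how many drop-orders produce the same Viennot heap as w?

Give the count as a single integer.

drop 0:i onto floor
drop 1:j onto floor
drop 2:k onto floor
drop 3:i onto {0:i}
drop 4:h onto {3:i}
ground layer = {0:i, 1:j, 2:k}
drop-orders for the pieces not yet dropped (sum over which currently-grounded one goes next):
  1 to go: {1} 1  {2} 1  {4} 1
  2 to go: {1,2} 2  {1,4} 2  {2,4} 2  {3,4} 1
  3 to go: {0,3,4} 1  {1,2,4} 6  {1,3,4} 3  {2,3,4} 3
  if 0:i drops first: 12 orders
  if 1:j drops first: 4 orders
  if 2:k drops first: 4 orders
heap linearizations: 20

20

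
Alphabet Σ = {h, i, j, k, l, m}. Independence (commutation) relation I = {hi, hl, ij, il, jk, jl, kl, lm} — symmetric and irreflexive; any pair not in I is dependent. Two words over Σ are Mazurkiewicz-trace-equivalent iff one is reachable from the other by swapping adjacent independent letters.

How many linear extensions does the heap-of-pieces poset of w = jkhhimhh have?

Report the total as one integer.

7

piece 0:j — minimal
piece 1:k — minimal
piece 2:h rests on {0:j, 1:k}
piece 3:h rests on {2:h}
piece 4:i rests on {1:k}
piece 5:m rests on {3:h, 4:i}
piece 6:h rests on {5:m}
piece 7:h rests on {6:h}
minimal pieces: {0:j, 1:k}
ways to finish when only these pieces remain (= sum over removing one remaining piece with nothing left below it):
  1 left: {7}→1
  2 left: {6,7}→1
  3 left: {5,6,7}→1
  4 left: {3,5,6,7}→1  {4,5,6,7}→1
  5 left: {2,3,5,6,7}→1  {3,4,5,6,7}→2
  6 left: {0,2,3,5,6,7}→1  {2,3,4,5,6,7}→3
  placing 0:j first → 3 extensions
  placing 1:k first → 4 extensions
total linear extensions = 7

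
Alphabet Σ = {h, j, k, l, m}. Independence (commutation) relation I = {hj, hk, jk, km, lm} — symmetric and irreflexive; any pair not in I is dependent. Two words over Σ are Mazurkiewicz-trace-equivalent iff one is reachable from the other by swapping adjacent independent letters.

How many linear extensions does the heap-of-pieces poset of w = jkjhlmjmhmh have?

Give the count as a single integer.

#0=j has no predecessor
#1=k has no predecessor
#2=j depends on [0:j]
#3=h has no predecessor
#4=l depends on [1:k, 2:j, 3:h]
#5=m depends on [2:j, 3:h]
#6=j depends on [4:l, 5:m]
#7=m depends on [6:j]
#8=h depends on [7:m]
#9=m depends on [8:h]
#10=h depends on [9:m]
sources: [0:j, 1:k, 3:h]
N(rest) = Σ N(rest − s) over sources s of rest; N(one piece) = 1:
  size 1 → [10]=1
  size 2 → [9,10]=1
  size 3 → [8,9,10]=1
  size 4 → [7,8,9,10]=1
  size 5 → [6,7,8,9,10]=1
  size 6 → [4,6,7,8,9,10]=1  [5,6,7,8,9,10]=1
  size 7 → [1,4,6,7,8,9,10]=1  [4,5,6,7,8,9,10]=2
  size 8 → [1,4,5,6,7,8,9,10]=3  [2,4,5,6,7,8,9,10]=2  [3,4,5,6,7,8,9,10]=2
  size 9 → [0,2,4,5,6,7,8,9,10]=2  [1,2,4,5,6,7,8,9,10]=5  [1,3,4,5,6,7,8,9,10]=5  [2,3,4,5,6,7,8,9,10]=4
  first=0(j) contributes 14
  first=1(k) contributes 6
  first=3(h) contributes 7
|[w]| = 27

27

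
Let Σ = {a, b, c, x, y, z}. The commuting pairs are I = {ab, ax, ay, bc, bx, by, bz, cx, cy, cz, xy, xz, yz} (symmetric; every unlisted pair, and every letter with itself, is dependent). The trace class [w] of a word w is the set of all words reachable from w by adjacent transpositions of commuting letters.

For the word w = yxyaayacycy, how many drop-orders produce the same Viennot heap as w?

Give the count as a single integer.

2772

#0=y has no predecessor
#1=x has no predecessor
#2=y depends on [0:y]
#3=a has no predecessor
#4=a depends on [3:a]
#5=y depends on [2:y]
#6=a depends on [4:a]
#7=c depends on [6:a]
#8=y depends on [5:y]
#9=c depends on [7:c]
#10=y depends on [8:y]
sources: [0:y, 1:x, 3:a]
N(rest) = Σ N(rest − s) over sources s of rest; N(one piece) = 1:
  size 1 → [1]=1  [9]=1  [10]=1
  size 2 → [1,9]=2  [1,10]=2  [7,9]=1  [8,10]=1  [9,10]=2
  size 3 → [1,7,9]=3  [1,8,10]=3  [1,9,10]=6  [5,8,10]=1  [6,7,9]=1  [7,9,10]=3  [8,9,10]=3
  size 4 → [1,5,8,10]=4  [1,6,7,9]=4  [1,7,9,10]=12  [1,8,9,10]=12  [2,5,8,10]=1  [4,6,7,9]=1  [5,8,9,10]=4  [6,7,9,10]=4  [7,8,9,10]=6
  size 5 → [0,2,5,8,10]=1  [1,2,5,8,10]=5  [1,4,6,7,9]=5  [1,5,8,9,10]=20  [1,6,7,9,10]=20  [1,7,8,9,10]=30  [2,5,8,9,10]=5  [3,4,6,7,9]=1  [4,6,7,9,10]=5  [5,7,8,9,10]=10  [6,7,8,9,10]=10
  size 6 → [0,1,2,5,8,10]=6  [0,2,5,8,9,10]=6  [1,2,5,8,9,10]=30  [1,3,4,6,7,9]=6  [1,4,6,7,9,10]=30  [1,5,7,8,9,10]=60  [1,6,7,8,9,10]=60  [2,5,7,8,9,10]=15  [3,4,6,7,9,10]=6  [4,6,7,8,9,10]=15  [5,6,7,8,9,10]=20
  size 7 → [0,1,2,5,8,9,10]=42  [0,2,5,7,8,9,10]=21  [1,2,5,7,8,9,10]=105  [1,3,4,6,7,9,10]=42  [1,4,6,7,8,9,10]=105  [1,5,6,7,8,9,10]=140  [2,5,6,7,8,9,10]=35  [3,4,6,7,8,9,10]=21  [4,5,6,7,8,9,10]=35
  size 8 → [0,1,2,5,7,8,9,10]=168  [0,2,5,6,7,8,9,10]=56  [1,2,5,6,7,8,9,10]=280  [1,3,4,6,7,8,9,10]=168  [1,4,5,6,7,8,9,10]=280  [2,4,5,6,7,8,9,10]=70  [3,4,5,6,7,8,9,10]=56
  size 9 → [0,1,2,5,6,7,8,9,10]=504  [0,2,4,5,6,7,8,9,10]=126  [1,2,4,5,6,7,8,9,10]=630  [1,3,4,5,6,7,8,9,10]=504  [2,3,4,5,6,7,8,9,10]=126
  first=0(y) contributes 1260
  first=1(x) contributes 252
  first=3(a) contributes 1260
|[w]| = 2772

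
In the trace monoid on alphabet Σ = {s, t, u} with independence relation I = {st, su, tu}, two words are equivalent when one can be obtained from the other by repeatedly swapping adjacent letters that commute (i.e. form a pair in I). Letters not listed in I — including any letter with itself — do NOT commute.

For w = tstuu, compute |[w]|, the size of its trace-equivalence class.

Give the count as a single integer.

0(t) covers ∅
1(s) covers ∅
2(t) covers 0:t
3(u) covers ∅
4(u) covers 3:u
floor of heap: 0:t, 1:s, 3:u
completions by unplaced set U, small U first (add the entries for U minus each lowest piece of U):
  |U|=1: {1}:1  {2}:1  {4}:1
  |U|=2: {0,2}:1  {1,2}:2  {1,4}:2  {2,4}:2  {3,4}:1
  |U|=3: {0,1,2}:3  {0,2,4}:3  {1,2,4}:6  {1,3,4}:3  {2,3,4}:3
  start at 0(t): 12
  start at 1(s): 6
  start at 3(u): 12
sum over floor = 30

30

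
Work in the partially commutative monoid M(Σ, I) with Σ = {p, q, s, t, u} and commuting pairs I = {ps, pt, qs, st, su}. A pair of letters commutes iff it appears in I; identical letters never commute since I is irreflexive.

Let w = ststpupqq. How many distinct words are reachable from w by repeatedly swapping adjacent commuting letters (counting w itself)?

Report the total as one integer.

0(s) covers ∅
1(t) covers ∅
2(s) covers 0:s
3(t) covers 1:t
4(p) covers ∅
5(u) covers 3:t, 4:p
6(p) covers 5:u
7(q) covers 6:p
8(q) covers 7:q
floor of heap: 0:s, 1:t, 4:p
completions by unplaced set U, small U first (add the entries for U minus each lowest piece of U):
  |U|=1: {2}:1  {8}:1
  |U|=2: {0,2}:1  {2,8}:2  {7,8}:1
  |U|=3: {0,2,8}:3  {2,7,8}:3  {6,7,8}:1
  |U|=4: {0,2,7,8}:6  {2,6,7,8}:4  {5,6,7,8}:1
  |U|=5: {0,2,6,7,8}:10  {2,5,6,7,8}:5  {3,5,6,7,8}:1  {4,5,6,7,8}:1
  |U|=6: {0,2,5,6,7,8}:15  {1,3,5,6,7,8}:1  {2,3,5,6,7,8}:6  {2,4,5,6,7,8}:6  {3,4,5,6,7,8}:2
  |U|=7: {0,2,3,5,6,7,8}:21  {0,2,4,5,6,7,8}:21  {1,2,3,5,6,7,8}:7  {1,3,4,5,6,7,8}:3  {2,3,4,5,6,7,8}:14
  start at 0(s): 24
  start at 1(t): 56
  start at 4(p): 28
sum over floor = 108

108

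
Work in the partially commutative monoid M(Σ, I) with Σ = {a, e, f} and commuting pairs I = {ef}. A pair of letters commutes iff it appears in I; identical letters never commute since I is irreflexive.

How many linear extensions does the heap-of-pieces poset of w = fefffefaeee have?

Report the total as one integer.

21

piece 0:f — minimal
piece 1:e — minimal
piece 2:f rests on {0:f}
piece 3:f rests on {2:f}
piece 4:f rests on {3:f}
piece 5:e rests on {1:e}
piece 6:f rests on {4:f}
piece 7:a rests on {5:e, 6:f}
piece 8:e rests on {7:a}
piece 9:e rests on {8:e}
piece 10:e rests on {9:e}
minimal pieces: {0:f, 1:e}
ways to finish when only these pieces remain (= sum over removing one remaining piece with nothing left below it):
  1 left: {10}→1
  2 left: {9,10}→1
  3 left: {8,9,10}→1
  4 left: {7,8,9,10}→1
  5 left: {5,7,8,9,10}→1  {6,7,8,9,10}→1
  6 left: {1,5,7,8,9,10}→1  {4,6,7,8,9,10}→1  {5,6,7,8,9,10}→2
  7 left: {1,5,6,7,8,9,10}→3  {3,4,6,7,8,9,10}→1  {4,5,6,7,8,9,10}→3
  8 left: {1,4,5,6,7,8,9,10}→6  {2,3,4,6,7,8,9,10}→1  {3,4,5,6,7,8,9,10}→4
  9 left: {0,2,3,4,6,7,8,9,10}→1  {1,3,4,5,6,7,8,9,10}→10  {2,3,4,5,6,7,8,9,10}→5
  placing 0:f first → 15 extensions
  placing 1:e first → 6 extensions
total linear extensions = 21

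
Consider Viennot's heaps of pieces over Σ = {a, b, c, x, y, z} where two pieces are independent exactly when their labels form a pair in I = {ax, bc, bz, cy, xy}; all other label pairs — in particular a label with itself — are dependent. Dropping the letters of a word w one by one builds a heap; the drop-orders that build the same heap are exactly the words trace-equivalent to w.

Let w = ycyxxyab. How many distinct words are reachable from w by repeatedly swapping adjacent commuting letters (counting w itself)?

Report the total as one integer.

34

0(y) covers ∅
1(c) covers ∅
2(y) covers 0:y
3(x) covers 1:c
4(x) covers 3:x
5(y) covers 2:y
6(a) covers 1:c, 5:y
7(b) covers 4:x, 6:a
floor of heap: 0:y, 1:c
completions by unplaced set U, small U first (add the entries for U minus each lowest piece of U):
  |U|=1: {7}:1
  |U|=2: {4,7}:1  {6,7}:1
  |U|=3: {3,4,7}:1  {4,6,7}:2  {5,6,7}:1
  |U|=4: {2,5,6,7}:1  {3,4,6,7}:3  {4,5,6,7}:3
  |U|=5: {0,2,5,6,7}:1  {1,3,4,6,7}:3  {2,4,5,6,7}:4  {3,4,5,6,7}:6
  |U|=6: {0,2,4,5,6,7}:5  {1,3,4,5,6,7}:9  {2,3,4,5,6,7}:10
  start at 0(y): 19
  start at 1(c): 15
sum over floor = 34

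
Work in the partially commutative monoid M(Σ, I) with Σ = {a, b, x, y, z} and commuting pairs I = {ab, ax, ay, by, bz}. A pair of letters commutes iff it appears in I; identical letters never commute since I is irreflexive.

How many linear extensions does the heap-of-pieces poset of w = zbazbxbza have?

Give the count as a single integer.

0(z) covers ∅
1(b) covers ∅
2(a) covers 0:z
3(z) covers 2:a
4(b) covers 1:b
5(x) covers 3:z, 4:b
6(b) covers 5:x
7(z) covers 5:x
8(a) covers 7:z
floor of heap: 0:z, 1:b
completions by unplaced set U, small U first (add the entries for U minus each lowest piece of U):
  |U|=1: {6}:1  {8}:1
  |U|=2: {6,8}:2  {7,8}:1
  |U|=3: {6,7,8}:3
  |U|=4: {5,6,7,8}:3
  |U|=5: {3,5,6,7,8}:3  {4,5,6,7,8}:3
  |U|=6: {1,4,5,6,7,8}:3  {2,3,5,6,7,8}:3  {3,4,5,6,7,8}:6
  |U|=7: {0,2,3,5,6,7,8}:3  {1,3,4,5,6,7,8}:9  {2,3,4,5,6,7,8}:9
  start at 0(z): 18
  start at 1(b): 12
sum over floor = 30

30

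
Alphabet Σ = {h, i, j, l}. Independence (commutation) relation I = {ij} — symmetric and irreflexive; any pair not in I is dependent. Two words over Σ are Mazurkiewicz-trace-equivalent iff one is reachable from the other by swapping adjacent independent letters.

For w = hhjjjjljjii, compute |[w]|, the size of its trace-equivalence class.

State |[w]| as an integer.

6

#0=h has no predecessor
#1=h depends on [0:h]
#2=j depends on [1:h]
#3=j depends on [2:j]
#4=j depends on [3:j]
#5=j depends on [4:j]
#6=l depends on [5:j]
#7=j depends on [6:l]
#8=j depends on [7:j]
#9=i depends on [6:l]
#10=i depends on [9:i]
sources: [0:h]
N(rest) = Σ N(rest − s) over sources s of rest; N(one piece) = 1:
  size 1 → [8]=1  [10]=1
  size 2 → [7,8]=1  [8,10]=2  [9,10]=1
  size 3 → [7,8,10]=3  [8,9,10]=3
  size 4 → [7,8,9,10]=6
  size 5 → [6,7,8,9,10]=6
  size 6 → [5,6,7,8,9,10]=6
  size 7 → [4,5,6,7,8,9,10]=6
  size 8 → [3,4,5,6,7,8,9,10]=6
  size 9 → [2,3,4,5,6,7,8,9,10]=6
  first=0(h) contributes 6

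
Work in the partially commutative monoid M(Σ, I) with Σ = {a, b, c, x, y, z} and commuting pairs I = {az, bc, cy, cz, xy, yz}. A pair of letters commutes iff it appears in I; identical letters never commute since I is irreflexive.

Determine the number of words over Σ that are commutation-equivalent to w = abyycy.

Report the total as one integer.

5

piece 0:a — minimal
piece 1:b rests on {0:a}
piece 2:y rests on {1:b}
piece 3:y rests on {2:y}
piece 4:c rests on {0:a}
piece 5:y rests on {3:y}
minimal pieces: {0:a}
ways to finish when only these pieces remain (= sum over removing one remaining piece with nothing left below it):
  1 left: {4}→1  {5}→1
  2 left: {3,5}→1  {4,5}→2
  3 left: {2,3,5}→1  {3,4,5}→3
  4 left: {1,2,3,5}→1  {2,3,4,5}→4
  placing 0:a first → 5 extensions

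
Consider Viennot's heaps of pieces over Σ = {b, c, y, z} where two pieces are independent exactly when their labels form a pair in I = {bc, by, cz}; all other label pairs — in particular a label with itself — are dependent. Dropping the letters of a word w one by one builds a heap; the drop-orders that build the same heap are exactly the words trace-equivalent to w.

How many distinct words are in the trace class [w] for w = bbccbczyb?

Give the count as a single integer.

0(b) covers ∅
1(b) covers 0:b
2(c) covers ∅
3(c) covers 2:c
4(b) covers 1:b
5(c) covers 3:c
6(z) covers 4:b
7(y) covers 5:c, 6:z
8(b) covers 6:z
floor of heap: 0:b, 2:c
completions by unplaced set U, small U first (add the entries for U minus each lowest piece of U):
  |U|=1: {7}:1  {8}:1
  |U|=2: {5,7}:1  {7,8}:2
  |U|=3: {3,5,7}:1  {5,7,8}:3  {6,7,8}:2
  |U|=4: {2,3,5,7}:1  {3,5,7,8}:4  {4,6,7,8}:2  {5,6,7,8}:5
  |U|=5: {1,4,6,7,8}:2  {2,3,5,7,8}:5  {3,5,6,7,8}:9  {4,5,6,7,8}:7
  |U|=6: {0,1,4,6,7,8}:2  {1,4,5,6,7,8}:9  {2,3,5,6,7,8}:14  {3,4,5,6,7,8}:16
  |U|=7: {0,1,4,5,6,7,8}:11  {1,3,4,5,6,7,8}:25  {2,3,4,5,6,7,8}:30
  start at 0(b): 55
  start at 2(c): 36
sum over floor = 91

91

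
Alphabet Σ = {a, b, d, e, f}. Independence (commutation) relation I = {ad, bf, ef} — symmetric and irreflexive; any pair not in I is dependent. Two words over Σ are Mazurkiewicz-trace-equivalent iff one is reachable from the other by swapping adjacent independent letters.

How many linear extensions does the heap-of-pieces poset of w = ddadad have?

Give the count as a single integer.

piece 0:d — minimal
piece 1:d rests on {0:d}
piece 2:a — minimal
piece 3:d rests on {1:d}
piece 4:a rests on {2:a}
piece 5:d rests on {3:d}
minimal pieces: {0:d, 2:a}
ways to finish when only these pieces remain (= sum over removing one remaining piece with nothing left below it):
  1 left: {4}→1  {5}→1
  2 left: {2,4}→1  {3,5}→1  {4,5}→2
  3 left: {1,3,5}→1  {2,4,5}→3  {3,4,5}→3
  4 left: {0,1,3,5}→1  {1,3,4,5}→4  {2,3,4,5}→6
  placing 0:d first → 10 extensions
  placing 2:a first → 5 extensions
total linear extensions = 15

15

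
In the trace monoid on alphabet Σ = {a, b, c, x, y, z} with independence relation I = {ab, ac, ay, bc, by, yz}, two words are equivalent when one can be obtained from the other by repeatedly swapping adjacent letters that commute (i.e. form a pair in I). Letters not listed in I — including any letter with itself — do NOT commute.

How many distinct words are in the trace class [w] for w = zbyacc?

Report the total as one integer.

32

piece 0:z — minimal
piece 1:b rests on {0:z}
piece 2:y — minimal
piece 3:a rests on {0:z}
piece 4:c rests on {0:z, 2:y}
piece 5:c rests on {4:c}
minimal pieces: {0:z, 2:y}
ways to finish when only these pieces remain (= sum over removing one remaining piece with nothing left below it):
  1 left: {1}→1  {3}→1  {5}→1
  2 left: {1,3}→2  {1,5}→2  {3,5}→2  {4,5}→1
  3 left: {1,3,5}→6  {1,4,5}→3  {2,4,5}→1  {3,4,5}→3
  4 left: {1,2,4,5}→4  {1,3,4,5}→12  {2,3,4,5}→4
  placing 0:z first → 20 extensions
  placing 2:y first → 12 extensions
total linear extensions = 32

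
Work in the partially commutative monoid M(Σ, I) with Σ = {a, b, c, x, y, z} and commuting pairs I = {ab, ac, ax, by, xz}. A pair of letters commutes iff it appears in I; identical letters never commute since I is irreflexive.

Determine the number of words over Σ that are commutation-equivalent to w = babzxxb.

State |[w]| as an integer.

12

#0=b has no predecessor
#1=a has no predecessor
#2=b depends on [0:b]
#3=z depends on [1:a, 2:b]
#4=x depends on [2:b]
#5=x depends on [4:x]
#6=b depends on [3:z, 5:x]
sources: [0:b, 1:a]
N(rest) = Σ N(rest − s) over sources s of rest; N(one piece) = 1:
  size 1 → [6]=1
  size 2 → [3,6]=1  [5,6]=1
  size 3 → [1,3,6]=1  [3,5,6]=2  [4,5,6]=1
  size 4 → [1,3,5,6]=3  [3,4,5,6]=3
  size 5 → [1,3,4,5,6]=6  [2,3,4,5,6]=3
  first=0(b) contributes 9
  first=1(a) contributes 3
|[w]| = 12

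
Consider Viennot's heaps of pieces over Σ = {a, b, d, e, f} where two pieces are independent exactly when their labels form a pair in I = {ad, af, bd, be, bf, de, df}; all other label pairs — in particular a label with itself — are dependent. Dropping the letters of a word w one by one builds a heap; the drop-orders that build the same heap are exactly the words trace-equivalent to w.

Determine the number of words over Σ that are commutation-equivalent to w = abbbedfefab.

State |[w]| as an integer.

825

drop 0:a onto floor
drop 1:b onto {0:a}
drop 2:b onto {1:b}
drop 3:b onto {2:b}
drop 4:e onto {0:a}
drop 5:d onto floor
drop 6:f onto {4:e}
drop 7:e onto {6:f}
drop 8:f onto {7:e}
drop 9:a onto {3:b, 7:e}
drop 10:b onto {9:a}
ground layer = {0:a, 5:d}
drop-orders for the pieces not yet dropped (sum over which currently-grounded one goes next):
  1 to go: {5} 1  {8} 1  {10} 1
  2 to go: {5,8} 2  {5,10} 2  {8,10} 2  {9,10} 1
  3 to go: {3,9,10} 1  {5,8,10} 6  {5,9,10} 3  {8,9,10} 3
  4 to go: {2,3,9,10} 1  {3,5,9,10} 4  {3,8,9,10} 4  {5,8,9,10} 12  {7,8,9,10} 3
  5 to go: {1,2,3,9,10} 1  {2,3,5,9,10} 5  {2,3,8,9,10} 5  {3,5,8,9,10} 20  {3,7,8,9,10} 7  {5,7,8,9,10} 15  {6,7,8,9,10} 3
  6 to go: {1,2,3,5,9,10} 6  {1,2,3,8,9,10} 6  {2,3,5,8,9,10} 30  {2,3,7,8,9,10} 12  {3,5,7,8,9,10} 42  {3,6,7,8,9,10} 10  {4,6,7,8,9,10} 3  {5,6,7,8,9,10} 18
  7 to go: {1,2,3,5,8,9,10} 42  {1,2,3,7,8,9,10} 18  {2,3,5,7,8,9,10} 84  {2,3,6,7,8,9,10} 22  {3,4,6,7,8,9,10} 13  {3,5,6,7,8,9,10} 70  {4,5,6,7,8,9,10} 21
  8 to go: {1,2,3,5,7,8,9,10} 144  {1,2,3,6,7,8,9,10} 40  {2,3,4,6,7,8,9,10} 35  {2,3,5,6,7,8,9,10} 176  {3,4,5,6,7,8,9,10} 104
  9 to go: {1,2,3,4,6,7,8,9,10} 75  {1,2,3,5,6,7,8,9,10} 360  {2,3,4,5,6,7,8,9,10} 315
  if 0:a drops first: 750 orders
  if 5:d drops first: 75 orders
heap linearizations: 825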